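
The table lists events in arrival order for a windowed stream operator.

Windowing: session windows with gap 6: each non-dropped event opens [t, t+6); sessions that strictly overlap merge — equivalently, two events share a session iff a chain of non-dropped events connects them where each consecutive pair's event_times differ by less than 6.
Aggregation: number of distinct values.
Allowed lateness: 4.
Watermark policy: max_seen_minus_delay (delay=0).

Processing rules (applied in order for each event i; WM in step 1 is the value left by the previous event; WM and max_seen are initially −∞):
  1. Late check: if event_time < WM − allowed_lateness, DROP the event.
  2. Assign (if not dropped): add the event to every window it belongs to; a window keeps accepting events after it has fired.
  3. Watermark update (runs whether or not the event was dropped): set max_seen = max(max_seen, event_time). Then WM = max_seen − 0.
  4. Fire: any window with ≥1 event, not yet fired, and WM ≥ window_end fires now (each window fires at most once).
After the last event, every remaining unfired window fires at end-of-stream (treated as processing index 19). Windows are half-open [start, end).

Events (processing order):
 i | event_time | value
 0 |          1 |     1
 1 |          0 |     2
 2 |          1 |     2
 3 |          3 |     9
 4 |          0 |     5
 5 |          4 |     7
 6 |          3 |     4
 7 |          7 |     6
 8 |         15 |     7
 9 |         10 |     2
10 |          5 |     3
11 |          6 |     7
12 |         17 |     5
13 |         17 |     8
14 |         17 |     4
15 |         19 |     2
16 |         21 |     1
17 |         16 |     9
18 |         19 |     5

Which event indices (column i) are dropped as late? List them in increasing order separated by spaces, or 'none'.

9 10 11 17

i=0 t=1 v=1: → [1,7); WM=1
i=1 t=0 v=2: → [0,7); WM=1
i=2 t=1 v=2: → [0,7); WM=1
i=3 t=3 v=9: → [0,9); WM=3
i=4 t=0 v=5: → [0,9); WM=3
i=5 t=4 v=7: → [0,10); WM=4
i=6 t=3 v=4: → [0,10); WM=4
i=7 t=7 v=6: → [0,13); WM=7
i=8 t=15 v=7: → [15,21); WM=15
i=9 t=10 v=2: DROP (t<15-4); WM=15
i=10 t=5 v=3: DROP (t<15-4); WM=15
i=11 t=6 v=7: DROP (t<15-4); WM=15
i=12 t=17 v=5: → [15,23); WM=17
i=13 t=17 v=8: → [15,23); WM=17
i=14 t=17 v=4: → [15,23); WM=17
i=15 t=19 v=2: → [15,25); WM=19
i=16 t=21 v=1: → [15,27); WM=21
i=17 t=16 v=9: DROP (t<21-4); WM=21
i=18 t=19 v=5: → [15,27); WM=21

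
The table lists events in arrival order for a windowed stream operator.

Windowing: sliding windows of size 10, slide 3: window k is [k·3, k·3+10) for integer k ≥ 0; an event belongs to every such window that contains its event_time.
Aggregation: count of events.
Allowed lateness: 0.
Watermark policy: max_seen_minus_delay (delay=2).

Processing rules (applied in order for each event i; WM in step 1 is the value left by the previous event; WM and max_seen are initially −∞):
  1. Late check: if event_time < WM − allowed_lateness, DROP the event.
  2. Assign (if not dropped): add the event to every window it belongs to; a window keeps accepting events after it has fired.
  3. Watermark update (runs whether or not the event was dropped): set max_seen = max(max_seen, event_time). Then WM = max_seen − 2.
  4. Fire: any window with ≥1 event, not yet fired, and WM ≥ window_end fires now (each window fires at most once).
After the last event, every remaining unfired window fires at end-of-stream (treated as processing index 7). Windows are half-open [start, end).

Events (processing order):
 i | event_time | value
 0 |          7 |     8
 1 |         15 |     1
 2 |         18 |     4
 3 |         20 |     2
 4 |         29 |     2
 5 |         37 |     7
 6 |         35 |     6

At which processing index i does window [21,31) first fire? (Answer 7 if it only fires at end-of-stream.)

i=0 t=7 v=8: → [6,16),[3,13),[0,10); WM=5
i=1 t=15 v=1: → [15,25),[12,22),[9,19),[6,16); WM=13; [0,10) fires=1 [3,13) fires=1
i=2 t=18 v=4: → [18,28),[15,25),[12,22),[9,19); WM=16; [6,16) fires=2
i=3 t=20 v=2: → [18,28),[15,25),[12,22); WM=18
i=4 t=29 v=2: → [27,37),[24,34),[21,31); WM=27; [9,19) fires=2 [12,22) fires=3 [15,25) fires=3
i=5 t=37 v=7: → [36,46),[33,43),[30,40); WM=35; [18,28) fires=2 [21,31) fires=1 [24,34) fires=1
i=6 t=35 v=6: → [33,43),[30,40),[27,37); WM=35

5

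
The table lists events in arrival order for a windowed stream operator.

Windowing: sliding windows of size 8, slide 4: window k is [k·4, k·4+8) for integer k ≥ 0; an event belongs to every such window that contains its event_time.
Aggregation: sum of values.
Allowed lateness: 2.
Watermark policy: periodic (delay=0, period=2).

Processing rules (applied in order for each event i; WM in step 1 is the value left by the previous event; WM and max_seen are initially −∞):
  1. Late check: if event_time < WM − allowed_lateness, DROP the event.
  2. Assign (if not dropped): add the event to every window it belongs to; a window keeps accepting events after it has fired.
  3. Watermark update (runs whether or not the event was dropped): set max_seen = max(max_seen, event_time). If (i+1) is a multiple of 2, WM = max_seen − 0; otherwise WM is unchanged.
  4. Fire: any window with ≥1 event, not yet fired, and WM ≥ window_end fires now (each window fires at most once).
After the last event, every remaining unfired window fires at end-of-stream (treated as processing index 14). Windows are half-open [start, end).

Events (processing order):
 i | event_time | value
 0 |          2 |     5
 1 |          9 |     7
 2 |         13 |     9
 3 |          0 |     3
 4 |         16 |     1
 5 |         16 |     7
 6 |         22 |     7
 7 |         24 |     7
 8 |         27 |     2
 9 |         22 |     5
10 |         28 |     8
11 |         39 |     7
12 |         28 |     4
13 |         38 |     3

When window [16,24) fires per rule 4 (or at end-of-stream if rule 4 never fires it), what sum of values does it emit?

i=0 t=2 v=5: → [0,8); WM=−∞
i=1 t=9 v=7: → [8,16),[4,12); WM=9; [0,8) fires=5
i=2 t=13 v=9: → [12,20),[8,16); WM=9
i=3 t=0 v=3: DROP (t<9-2); WM=13; [4,12) fires=7
i=4 t=16 v=1: → [16,24),[12,20); WM=13
i=5 t=16 v=7: → [16,24),[12,20); WM=16; [8,16) fires=16
i=6 t=22 v=7: → [20,28),[16,24); WM=16
i=7 t=24 v=7: → [24,32),[20,28); WM=24; [12,20) fires=17 [16,24) fires=15
i=8 t=27 v=2: → [24,32),[20,28); WM=24
i=9 t=22 v=5: → [20,28),[16,24); WM=27
i=10 t=28 v=8: → [28,36),[24,32); WM=27
i=11 t=39 v=7: → [36,44),[32,40); WM=39; [20,28) fires=21 [24,32) fires=17 [28,36) fires=8
i=12 t=28 v=4: DROP (t<39-2); WM=39
i=13 t=38 v=3: → [36,44),[32,40); WM=39

15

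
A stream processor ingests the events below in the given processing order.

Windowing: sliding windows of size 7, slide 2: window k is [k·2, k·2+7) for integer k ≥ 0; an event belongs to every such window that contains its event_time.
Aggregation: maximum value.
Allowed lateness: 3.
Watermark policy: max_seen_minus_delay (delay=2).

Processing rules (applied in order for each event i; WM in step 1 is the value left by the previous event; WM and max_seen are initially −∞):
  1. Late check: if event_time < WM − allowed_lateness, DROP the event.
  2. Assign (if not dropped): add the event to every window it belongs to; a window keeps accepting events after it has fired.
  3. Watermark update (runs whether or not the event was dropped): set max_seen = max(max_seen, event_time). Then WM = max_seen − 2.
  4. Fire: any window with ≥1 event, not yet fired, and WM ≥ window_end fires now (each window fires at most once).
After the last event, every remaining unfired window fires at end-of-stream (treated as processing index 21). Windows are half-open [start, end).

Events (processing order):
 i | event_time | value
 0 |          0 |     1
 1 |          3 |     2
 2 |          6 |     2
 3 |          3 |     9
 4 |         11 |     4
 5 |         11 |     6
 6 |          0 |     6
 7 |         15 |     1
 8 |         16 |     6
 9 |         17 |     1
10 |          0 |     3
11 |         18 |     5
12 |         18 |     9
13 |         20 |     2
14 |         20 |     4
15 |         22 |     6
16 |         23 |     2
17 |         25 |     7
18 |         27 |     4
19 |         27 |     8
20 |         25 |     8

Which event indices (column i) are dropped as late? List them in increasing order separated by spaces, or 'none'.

6 10

i=0 t=0 v=1: → [0,7); WM=-2
i=1 t=3 v=2: → [2,9),[0,7); WM=1
i=2 t=6 v=2: → [6,13),[4,11),[2,9),[0,7); WM=4
i=3 t=3 v=9: → [2,9),[0,7); WM=4
i=4 t=11 v=4: → [10,17),[8,15),[6,13); WM=9; [0,7) fires=9 [2,9) fires=9
i=5 t=11 v=6: → [10,17),[8,15),[6,13); WM=9
i=6 t=0 v=6: DROP (t<9-3); WM=9
i=7 t=15 v=1: → [14,21),[12,19),[10,17); WM=13; [4,11) fires=2 [6,13) fires=6
i=8 t=16 v=6: → [16,23),[14,21),[12,19),[10,17); WM=14
i=9 t=17 v=1: → [16,23),[14,21),[12,19); WM=15; [8,15) fires=6
i=10 t=0 v=3: DROP (t<15-3); WM=15
i=11 t=18 v=5: → [18,25),[16,23),[14,21),[12,19); WM=16
i=12 t=18 v=9: → [18,25),[16,23),[14,21),[12,19); WM=16
i=13 t=20 v=2: → [20,27),[18,25),[16,23),[14,21); WM=18; [10,17) fires=6
i=14 t=20 v=4: → [20,27),[18,25),[16,23),[14,21); WM=18
i=15 t=22 v=6: → [22,29),[20,27),[18,25),[16,23); WM=20; [12,19) fires=9
i=16 t=23 v=2: → [22,29),[20,27),[18,25); WM=21; [14,21) fires=9
i=17 t=25 v=7: → [24,31),[22,29),[20,27); WM=23; [16,23) fires=9
i=18 t=27 v=4: → [26,33),[24,31),[22,29); WM=25; [18,25) fires=9
i=19 t=27 v=8: → [26,33),[24,31),[22,29); WM=25
i=20 t=25 v=8: → [24,31),[22,29),[20,27); WM=25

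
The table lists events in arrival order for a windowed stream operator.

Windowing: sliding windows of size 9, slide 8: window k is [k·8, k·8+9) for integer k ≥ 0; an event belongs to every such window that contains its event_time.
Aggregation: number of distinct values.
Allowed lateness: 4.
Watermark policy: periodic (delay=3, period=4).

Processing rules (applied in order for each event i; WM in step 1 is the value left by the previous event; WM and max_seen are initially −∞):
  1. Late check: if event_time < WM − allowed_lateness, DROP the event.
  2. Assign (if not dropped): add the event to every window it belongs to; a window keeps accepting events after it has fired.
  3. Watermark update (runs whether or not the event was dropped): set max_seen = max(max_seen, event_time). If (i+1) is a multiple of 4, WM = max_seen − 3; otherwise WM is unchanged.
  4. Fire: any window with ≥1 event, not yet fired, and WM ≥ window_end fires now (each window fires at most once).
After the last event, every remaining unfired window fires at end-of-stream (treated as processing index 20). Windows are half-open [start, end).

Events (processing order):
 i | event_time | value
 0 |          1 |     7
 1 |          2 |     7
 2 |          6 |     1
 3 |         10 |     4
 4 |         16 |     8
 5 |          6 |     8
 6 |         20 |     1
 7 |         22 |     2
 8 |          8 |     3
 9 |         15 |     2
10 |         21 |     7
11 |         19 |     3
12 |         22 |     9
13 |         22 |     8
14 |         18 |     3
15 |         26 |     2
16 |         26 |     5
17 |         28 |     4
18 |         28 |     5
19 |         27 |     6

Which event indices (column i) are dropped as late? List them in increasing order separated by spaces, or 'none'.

8

i=0 t=1 v=7: → [0,9); WM=−∞
i=1 t=2 v=7: → [0,9); WM=−∞
i=2 t=6 v=1: → [0,9); WM=−∞
i=3 t=10 v=4: → [8,17); WM=7
i=4 t=16 v=8: → [16,25),[8,17); WM=7
i=5 t=6 v=8: → [0,9); WM=7
i=6 t=20 v=1: → [16,25); WM=7
i=7 t=22 v=2: → [16,25); WM=19; [0,9) fires=3 [8,17) fires=2
i=8 t=8 v=3: DROP (t<19-4); WM=19
i=9 t=15 v=2: → [8,17); WM=19
i=10 t=21 v=7: → [16,25); WM=19
i=11 t=19 v=3: → [16,25); WM=19
i=12 t=22 v=9: → [16,25); WM=19
i=13 t=22 v=8: → [16,25); WM=19
i=14 t=18 v=3: → [16,25); WM=19
i=15 t=26 v=2: → [24,33); WM=23
i=16 t=26 v=5: → [24,33); WM=23
i=17 t=28 v=4: → [24,33); WM=23
i=18 t=28 v=5: → [24,33); WM=23
i=19 t=27 v=6: → [24,33); WM=25; [16,25) fires=6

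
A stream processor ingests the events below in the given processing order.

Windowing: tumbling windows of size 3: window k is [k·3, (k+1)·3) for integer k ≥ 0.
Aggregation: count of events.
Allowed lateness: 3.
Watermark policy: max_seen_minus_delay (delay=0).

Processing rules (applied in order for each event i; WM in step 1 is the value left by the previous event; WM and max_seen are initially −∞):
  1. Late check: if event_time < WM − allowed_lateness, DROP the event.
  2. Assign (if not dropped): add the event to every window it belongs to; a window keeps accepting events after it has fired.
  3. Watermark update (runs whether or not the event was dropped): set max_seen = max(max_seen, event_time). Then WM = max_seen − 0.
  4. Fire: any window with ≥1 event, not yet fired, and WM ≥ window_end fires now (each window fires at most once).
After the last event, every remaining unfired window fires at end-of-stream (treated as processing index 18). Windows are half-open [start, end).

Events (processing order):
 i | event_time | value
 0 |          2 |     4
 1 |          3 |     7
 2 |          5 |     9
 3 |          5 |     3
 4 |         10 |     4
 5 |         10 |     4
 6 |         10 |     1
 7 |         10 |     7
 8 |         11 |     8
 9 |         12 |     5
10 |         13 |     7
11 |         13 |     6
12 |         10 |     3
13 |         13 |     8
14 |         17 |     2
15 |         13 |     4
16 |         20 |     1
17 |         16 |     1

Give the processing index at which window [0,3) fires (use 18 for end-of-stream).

1

i=0 t=2 v=4: → [0,3); WM=2
i=1 t=3 v=7: → [3,6); WM=3; [0,3) fires=1
i=2 t=5 v=9: → [3,6); WM=5
i=3 t=5 v=3: → [3,6); WM=5
i=4 t=10 v=4: → [9,12); WM=10; [3,6) fires=3
i=5 t=10 v=4: → [9,12); WM=10
i=6 t=10 v=1: → [9,12); WM=10
i=7 t=10 v=7: → [9,12); WM=10
i=8 t=11 v=8: → [9,12); WM=11
i=9 t=12 v=5: → [12,15); WM=12; [9,12) fires=5
i=10 t=13 v=7: → [12,15); WM=13
i=11 t=13 v=6: → [12,15); WM=13
i=12 t=10 v=3: → [9,12); WM=13
i=13 t=13 v=8: → [12,15); WM=13
i=14 t=17 v=2: → [15,18); WM=17; [12,15) fires=4
i=15 t=13 v=4: DROP (t<17-3); WM=17
i=16 t=20 v=1: → [18,21); WM=20; [15,18) fires=1
i=17 t=16 v=1: DROP (t<20-3); WM=20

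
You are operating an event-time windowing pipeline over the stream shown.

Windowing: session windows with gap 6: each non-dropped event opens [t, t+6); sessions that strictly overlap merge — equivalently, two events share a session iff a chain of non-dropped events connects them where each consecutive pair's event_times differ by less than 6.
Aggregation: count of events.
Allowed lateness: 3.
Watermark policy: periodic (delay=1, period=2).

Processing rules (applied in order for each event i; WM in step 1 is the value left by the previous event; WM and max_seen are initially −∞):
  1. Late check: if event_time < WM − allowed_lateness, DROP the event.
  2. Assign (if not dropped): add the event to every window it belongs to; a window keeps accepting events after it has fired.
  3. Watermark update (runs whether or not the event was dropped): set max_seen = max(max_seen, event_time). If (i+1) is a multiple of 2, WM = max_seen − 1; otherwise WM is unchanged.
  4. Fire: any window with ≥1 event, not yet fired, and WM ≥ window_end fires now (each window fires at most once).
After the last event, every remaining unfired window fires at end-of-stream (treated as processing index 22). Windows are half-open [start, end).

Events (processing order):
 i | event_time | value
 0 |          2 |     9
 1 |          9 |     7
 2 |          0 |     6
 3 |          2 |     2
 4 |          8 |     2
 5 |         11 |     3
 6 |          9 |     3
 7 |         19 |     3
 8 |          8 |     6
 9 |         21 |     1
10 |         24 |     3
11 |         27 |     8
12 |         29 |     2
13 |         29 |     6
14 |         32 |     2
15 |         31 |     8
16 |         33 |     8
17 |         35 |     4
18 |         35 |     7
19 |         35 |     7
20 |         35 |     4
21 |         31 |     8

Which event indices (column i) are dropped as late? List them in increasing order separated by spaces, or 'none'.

i=0 t=2 v=9: → [2,8); WM=−∞
i=1 t=9 v=7: → [9,15); WM=8
i=2 t=0 v=6: DROP (t<8-3); WM=8
i=3 t=2 v=2: DROP (t<8-3); WM=8
i=4 t=8 v=2: → [8,15); WM=8
i=5 t=11 v=3: → [8,17); WM=10
i=6 t=9 v=3: → [8,17); WM=10
i=7 t=19 v=3: → [19,25); WM=18
i=8 t=8 v=6: DROP (t<18-3); WM=18
i=9 t=21 v=1: → [19,27); WM=20
i=10 t=24 v=3: → [19,30); WM=20
i=11 t=27 v=8: → [19,33); WM=26
i=12 t=29 v=2: → [19,35); WM=26
i=13 t=29 v=6: → [19,35); WM=28
i=14 t=32 v=2: → [19,38); WM=28
i=15 t=31 v=8: → [19,38); WM=31
i=16 t=33 v=8: → [19,39); WM=31
i=17 t=35 v=4: → [19,41); WM=34
i=18 t=35 v=7: → [19,41); WM=34
i=19 t=35 v=7: → [19,41); WM=34
i=20 t=35 v=4: → [19,41); WM=34
i=21 t=31 v=8: → [19,41); WM=34

2 3 8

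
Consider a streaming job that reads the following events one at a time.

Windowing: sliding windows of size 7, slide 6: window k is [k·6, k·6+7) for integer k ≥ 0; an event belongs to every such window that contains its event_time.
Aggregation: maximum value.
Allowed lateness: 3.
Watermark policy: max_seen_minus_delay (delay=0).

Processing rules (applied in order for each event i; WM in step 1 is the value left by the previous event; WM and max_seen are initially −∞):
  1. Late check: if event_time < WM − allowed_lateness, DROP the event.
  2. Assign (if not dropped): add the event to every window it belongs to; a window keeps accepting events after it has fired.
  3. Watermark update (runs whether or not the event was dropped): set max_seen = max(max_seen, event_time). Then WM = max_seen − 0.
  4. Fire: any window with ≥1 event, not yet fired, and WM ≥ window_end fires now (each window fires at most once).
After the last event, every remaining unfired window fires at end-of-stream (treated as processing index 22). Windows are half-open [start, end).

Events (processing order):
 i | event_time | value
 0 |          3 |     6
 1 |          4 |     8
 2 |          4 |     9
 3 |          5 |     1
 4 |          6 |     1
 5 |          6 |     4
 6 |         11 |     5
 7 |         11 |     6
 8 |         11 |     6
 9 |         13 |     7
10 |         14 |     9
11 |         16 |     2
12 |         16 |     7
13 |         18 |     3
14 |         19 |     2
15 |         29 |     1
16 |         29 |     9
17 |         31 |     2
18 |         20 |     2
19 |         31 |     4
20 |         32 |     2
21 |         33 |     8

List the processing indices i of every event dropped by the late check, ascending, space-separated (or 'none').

i=0 t=3 v=6: → [0,7); WM=3
i=1 t=4 v=8: → [0,7); WM=4
i=2 t=4 v=9: → [0,7); WM=4
i=3 t=5 v=1: → [0,7); WM=5
i=4 t=6 v=1: → [6,13),[0,7); WM=6
i=5 t=6 v=4: → [6,13),[0,7); WM=6
i=6 t=11 v=5: → [6,13); WM=11; [0,7) fires=9
i=7 t=11 v=6: → [6,13); WM=11
i=8 t=11 v=6: → [6,13); WM=11
i=9 t=13 v=7: → [12,19); WM=13; [6,13) fires=6
i=10 t=14 v=9: → [12,19); WM=14
i=11 t=16 v=2: → [12,19); WM=16
i=12 t=16 v=7: → [12,19); WM=16
i=13 t=18 v=3: → [18,25),[12,19); WM=18
i=14 t=19 v=2: → [18,25); WM=19; [12,19) fires=9
i=15 t=29 v=1: → [24,31); WM=29; [18,25) fires=3
i=16 t=29 v=9: → [24,31); WM=29
i=17 t=31 v=2: → [30,37); WM=31; [24,31) fires=9
i=18 t=20 v=2: DROP (t<31-3); WM=31
i=19 t=31 v=4: → [30,37); WM=31
i=20 t=32 v=2: → [30,37); WM=32
i=21 t=33 v=8: → [30,37); WM=33

18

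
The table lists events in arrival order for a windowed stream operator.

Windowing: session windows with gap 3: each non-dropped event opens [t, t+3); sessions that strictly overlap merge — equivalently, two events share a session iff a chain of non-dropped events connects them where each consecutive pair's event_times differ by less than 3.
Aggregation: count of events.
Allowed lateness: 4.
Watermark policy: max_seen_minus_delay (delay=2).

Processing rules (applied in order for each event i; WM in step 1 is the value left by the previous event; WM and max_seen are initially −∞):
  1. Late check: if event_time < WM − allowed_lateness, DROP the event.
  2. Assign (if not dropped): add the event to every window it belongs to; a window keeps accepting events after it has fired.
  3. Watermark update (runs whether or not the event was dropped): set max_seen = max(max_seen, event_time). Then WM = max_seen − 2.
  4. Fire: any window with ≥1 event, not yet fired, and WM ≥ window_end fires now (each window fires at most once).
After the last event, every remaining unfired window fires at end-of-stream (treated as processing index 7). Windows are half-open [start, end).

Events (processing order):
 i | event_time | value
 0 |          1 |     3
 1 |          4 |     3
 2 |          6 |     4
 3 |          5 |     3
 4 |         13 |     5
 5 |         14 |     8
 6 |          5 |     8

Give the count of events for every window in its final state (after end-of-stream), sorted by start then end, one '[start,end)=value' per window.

i=0 t=1 v=3: → [1,4); WM=-1
i=1 t=4 v=3: → [4,7); WM=2
i=2 t=6 v=4: → [4,9); WM=4
i=3 t=5 v=3: → [4,9); WM=4
i=4 t=13 v=5: → [13,16); WM=11
i=5 t=14 v=8: → [13,17); WM=12
i=6 t=5 v=8: DROP (t<12-4); WM=12

[1,4)=1 [4,9)=3 [13,17)=2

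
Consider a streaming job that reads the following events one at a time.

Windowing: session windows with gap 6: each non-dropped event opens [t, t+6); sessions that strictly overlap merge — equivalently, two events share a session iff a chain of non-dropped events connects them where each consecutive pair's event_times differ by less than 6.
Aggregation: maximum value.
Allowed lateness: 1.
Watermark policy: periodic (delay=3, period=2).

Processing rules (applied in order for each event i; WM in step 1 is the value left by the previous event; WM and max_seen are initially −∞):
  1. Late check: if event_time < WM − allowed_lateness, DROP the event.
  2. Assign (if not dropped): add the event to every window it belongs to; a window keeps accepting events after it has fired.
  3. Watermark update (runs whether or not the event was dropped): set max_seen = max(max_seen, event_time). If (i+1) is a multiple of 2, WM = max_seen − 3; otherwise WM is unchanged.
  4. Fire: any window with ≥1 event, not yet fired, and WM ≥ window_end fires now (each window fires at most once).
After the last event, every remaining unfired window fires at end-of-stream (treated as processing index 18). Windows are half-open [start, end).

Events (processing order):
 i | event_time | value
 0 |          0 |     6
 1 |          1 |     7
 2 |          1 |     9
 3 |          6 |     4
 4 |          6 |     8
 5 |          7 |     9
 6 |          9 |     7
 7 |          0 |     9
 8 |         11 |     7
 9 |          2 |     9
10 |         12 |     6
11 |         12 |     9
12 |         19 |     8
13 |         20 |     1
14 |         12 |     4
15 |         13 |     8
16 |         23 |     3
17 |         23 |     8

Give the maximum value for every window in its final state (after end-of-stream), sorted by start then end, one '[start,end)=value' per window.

i=0 t=0 v=6: → [0,6); WM=−∞
i=1 t=1 v=7: → [0,7); WM=-2
i=2 t=1 v=9: → [0,7); WM=-2
i=3 t=6 v=4: → [0,12); WM=3
i=4 t=6 v=8: → [0,12); WM=3
i=5 t=7 v=9: → [0,13); WM=4
i=6 t=9 v=7: → [0,15); WM=4
i=7 t=0 v=9: DROP (t<4-1); WM=6
i=8 t=11 v=7: → [0,17); WM=6
i=9 t=2 v=9: DROP (t<6-1); WM=8
i=10 t=12 v=6: → [0,18); WM=8
i=11 t=12 v=9: → [0,18); WM=9
i=12 t=19 v=8: → [19,25); WM=9
i=13 t=20 v=1: → [19,26); WM=17
i=14 t=12 v=4: DROP (t<17-1); WM=17
i=15 t=13 v=8: DROP (t<17-1); WM=17
i=16 t=23 v=3: → [19,29); WM=17
i=17 t=23 v=8: → [19,29); WM=20

[0,18)=9 [19,29)=8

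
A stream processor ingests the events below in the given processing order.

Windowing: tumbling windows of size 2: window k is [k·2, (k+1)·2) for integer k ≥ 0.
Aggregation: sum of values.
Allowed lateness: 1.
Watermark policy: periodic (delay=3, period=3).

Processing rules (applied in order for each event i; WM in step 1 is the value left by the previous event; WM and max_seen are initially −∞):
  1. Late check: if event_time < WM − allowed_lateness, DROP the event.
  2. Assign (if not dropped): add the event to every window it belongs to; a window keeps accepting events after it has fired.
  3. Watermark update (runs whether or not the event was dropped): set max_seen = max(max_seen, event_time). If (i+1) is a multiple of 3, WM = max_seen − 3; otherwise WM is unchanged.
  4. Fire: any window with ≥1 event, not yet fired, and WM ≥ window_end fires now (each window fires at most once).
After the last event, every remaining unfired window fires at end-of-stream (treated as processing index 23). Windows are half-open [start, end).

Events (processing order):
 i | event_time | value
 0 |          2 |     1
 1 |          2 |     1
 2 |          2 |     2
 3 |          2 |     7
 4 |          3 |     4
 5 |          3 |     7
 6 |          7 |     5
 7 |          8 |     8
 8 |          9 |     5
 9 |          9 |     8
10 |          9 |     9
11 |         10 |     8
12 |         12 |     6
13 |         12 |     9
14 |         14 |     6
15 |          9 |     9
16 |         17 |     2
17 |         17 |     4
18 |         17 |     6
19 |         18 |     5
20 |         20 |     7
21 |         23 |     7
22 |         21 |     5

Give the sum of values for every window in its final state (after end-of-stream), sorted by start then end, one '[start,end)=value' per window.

[2,4)=22 [6,8)=5 [8,10)=30 [10,12)=8 [12,14)=15 [14,16)=6 [16,18)=12 [18,20)=5 [20,22)=12 [22,24)=7

i=0 t=2 v=1: → [2,4); WM=−∞
i=1 t=2 v=1: → [2,4); WM=−∞
i=2 t=2 v=2: → [2,4); WM=-1
i=3 t=2 v=7: → [2,4); WM=-1
i=4 t=3 v=4: → [2,4); WM=-1
i=5 t=3 v=7: → [2,4); WM=0
i=6 t=7 v=5: → [6,8); WM=0
i=7 t=8 v=8: → [8,10); WM=0
i=8 t=9 v=5: → [8,10); WM=6; [2,4) fires=22
i=9 t=9 v=8: → [8,10); WM=6
i=10 t=9 v=9: → [8,10); WM=6
i=11 t=10 v=8: → [10,12); WM=7
i=12 t=12 v=6: → [12,14); WM=7
i=13 t=12 v=9: → [12,14); WM=7
i=14 t=14 v=6: → [14,16); WM=11; [6,8) fires=5 [8,10) fires=30
i=15 t=9 v=9: DROP (t<11-1); WM=11
i=16 t=17 v=2: → [16,18); WM=11
i=17 t=17 v=4: → [16,18); WM=14; [10,12) fires=8 [12,14) fires=15
i=18 t=17 v=6: → [16,18); WM=14
i=19 t=18 v=5: → [18,20); WM=14
i=20 t=20 v=7: → [20,22); WM=17; [14,16) fires=6
i=21 t=23 v=7: → [22,24); WM=17
i=22 t=21 v=5: → [20,22); WM=17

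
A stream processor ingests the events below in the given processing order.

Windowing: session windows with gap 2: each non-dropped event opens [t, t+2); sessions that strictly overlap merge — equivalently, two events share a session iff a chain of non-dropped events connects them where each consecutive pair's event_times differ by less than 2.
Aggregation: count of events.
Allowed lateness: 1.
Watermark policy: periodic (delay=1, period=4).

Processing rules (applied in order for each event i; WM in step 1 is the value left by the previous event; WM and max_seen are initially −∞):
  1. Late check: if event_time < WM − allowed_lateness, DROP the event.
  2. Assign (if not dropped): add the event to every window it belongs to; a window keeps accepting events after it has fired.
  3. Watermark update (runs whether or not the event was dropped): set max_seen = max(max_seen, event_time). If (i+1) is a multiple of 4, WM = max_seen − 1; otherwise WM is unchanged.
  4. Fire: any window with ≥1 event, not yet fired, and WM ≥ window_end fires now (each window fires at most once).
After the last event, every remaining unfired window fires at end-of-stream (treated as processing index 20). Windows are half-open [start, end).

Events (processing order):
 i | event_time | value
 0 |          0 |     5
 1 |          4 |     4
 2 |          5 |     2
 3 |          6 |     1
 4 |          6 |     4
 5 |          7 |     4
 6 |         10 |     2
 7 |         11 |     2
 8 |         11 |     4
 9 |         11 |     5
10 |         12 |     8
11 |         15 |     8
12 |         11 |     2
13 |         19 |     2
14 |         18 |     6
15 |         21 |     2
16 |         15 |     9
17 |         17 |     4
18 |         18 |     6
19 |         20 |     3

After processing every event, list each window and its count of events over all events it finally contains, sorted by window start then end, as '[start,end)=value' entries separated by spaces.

i=0 t=0 v=5: → [0,2); WM=−∞
i=1 t=4 v=4: → [4,6); WM=−∞
i=2 t=5 v=2: → [4,7); WM=−∞
i=3 t=6 v=1: → [4,8); WM=5
i=4 t=6 v=4: → [4,8); WM=5
i=5 t=7 v=4: → [4,9); WM=5
i=6 t=10 v=2: → [10,12); WM=5
i=7 t=11 v=2: → [10,13); WM=10
i=8 t=11 v=4: → [10,13); WM=10
i=9 t=11 v=5: → [10,13); WM=10
i=10 t=12 v=8: → [10,14); WM=10
i=11 t=15 v=8: → [15,17); WM=14
i=12 t=11 v=2: DROP (t<14-1); WM=14
i=13 t=19 v=2: → [19,21); WM=14
i=14 t=18 v=6: → [18,21); WM=14
i=15 t=21 v=2: → [21,23); WM=20
i=16 t=15 v=9: DROP (t<20-1); WM=20
i=17 t=17 v=4: DROP (t<20-1); WM=20
i=18 t=18 v=6: DROP (t<20-1); WM=20
i=19 t=20 v=3: → [18,23); WM=20

[0,2)=1 [4,9)=5 [10,14)=5 [15,17)=1 [18,23)=4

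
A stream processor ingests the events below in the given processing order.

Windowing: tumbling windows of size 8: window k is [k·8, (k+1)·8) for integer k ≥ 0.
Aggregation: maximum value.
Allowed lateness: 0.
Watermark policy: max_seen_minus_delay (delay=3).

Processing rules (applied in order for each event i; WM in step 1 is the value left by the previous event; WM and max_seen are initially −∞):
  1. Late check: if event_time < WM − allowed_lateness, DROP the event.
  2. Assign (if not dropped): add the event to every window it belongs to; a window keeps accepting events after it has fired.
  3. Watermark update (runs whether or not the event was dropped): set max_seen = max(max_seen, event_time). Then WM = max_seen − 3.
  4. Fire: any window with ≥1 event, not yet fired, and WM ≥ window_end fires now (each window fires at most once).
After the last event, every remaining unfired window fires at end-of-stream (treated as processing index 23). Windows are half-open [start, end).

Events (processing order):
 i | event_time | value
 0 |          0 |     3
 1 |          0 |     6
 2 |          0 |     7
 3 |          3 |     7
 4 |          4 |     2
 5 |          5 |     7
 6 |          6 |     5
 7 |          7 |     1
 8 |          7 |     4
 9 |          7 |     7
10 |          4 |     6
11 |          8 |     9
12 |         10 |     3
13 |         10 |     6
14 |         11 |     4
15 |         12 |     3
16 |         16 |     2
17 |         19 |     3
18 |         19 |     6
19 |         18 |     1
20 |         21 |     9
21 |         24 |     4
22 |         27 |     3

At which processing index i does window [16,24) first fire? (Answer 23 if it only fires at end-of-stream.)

i=0 t=0 v=3: → [0,8); WM=-3
i=1 t=0 v=6: → [0,8); WM=-3
i=2 t=0 v=7: → [0,8); WM=-3
i=3 t=3 v=7: → [0,8); WM=0
i=4 t=4 v=2: → [0,8); WM=1
i=5 t=5 v=7: → [0,8); WM=2
i=6 t=6 v=5: → [0,8); WM=3
i=7 t=7 v=1: → [0,8); WM=4
i=8 t=7 v=4: → [0,8); WM=4
i=9 t=7 v=7: → [0,8); WM=4
i=10 t=4 v=6: → [0,8); WM=4
i=11 t=8 v=9: → [8,16); WM=5
i=12 t=10 v=3: → [8,16); WM=7
i=13 t=10 v=6: → [8,16); WM=7
i=14 t=11 v=4: → [8,16); WM=8; [0,8) fires=7
i=15 t=12 v=3: → [8,16); WM=9
i=16 t=16 v=2: → [16,24); WM=13
i=17 t=19 v=3: → [16,24); WM=16; [8,16) fires=9
i=18 t=19 v=6: → [16,24); WM=16
i=19 t=18 v=1: → [16,24); WM=16
i=20 t=21 v=9: → [16,24); WM=18
i=21 t=24 v=4: → [24,32); WM=21
i=22 t=27 v=3: → [24,32); WM=24; [16,24) fires=9

22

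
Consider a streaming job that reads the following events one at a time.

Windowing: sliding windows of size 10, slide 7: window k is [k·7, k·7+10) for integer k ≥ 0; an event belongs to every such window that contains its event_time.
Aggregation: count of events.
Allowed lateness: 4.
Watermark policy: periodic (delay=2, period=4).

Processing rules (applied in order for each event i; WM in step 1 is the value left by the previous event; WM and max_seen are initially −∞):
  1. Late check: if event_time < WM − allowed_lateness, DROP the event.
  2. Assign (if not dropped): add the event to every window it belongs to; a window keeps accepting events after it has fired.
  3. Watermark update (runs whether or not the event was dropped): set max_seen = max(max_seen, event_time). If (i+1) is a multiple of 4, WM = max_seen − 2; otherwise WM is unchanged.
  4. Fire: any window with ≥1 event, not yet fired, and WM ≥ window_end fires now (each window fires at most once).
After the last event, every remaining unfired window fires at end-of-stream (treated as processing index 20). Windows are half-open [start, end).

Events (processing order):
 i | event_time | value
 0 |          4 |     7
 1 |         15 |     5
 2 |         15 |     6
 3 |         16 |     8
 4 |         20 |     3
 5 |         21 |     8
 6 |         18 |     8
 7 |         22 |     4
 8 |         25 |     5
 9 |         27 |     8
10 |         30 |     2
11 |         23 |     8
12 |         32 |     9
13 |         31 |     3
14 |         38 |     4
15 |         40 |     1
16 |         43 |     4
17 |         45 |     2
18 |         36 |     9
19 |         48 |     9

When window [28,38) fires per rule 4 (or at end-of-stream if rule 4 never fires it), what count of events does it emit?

i=0 t=4 v=7: → [0,10); WM=−∞
i=1 t=15 v=5: → [14,24),[7,17); WM=−∞
i=2 t=15 v=6: → [14,24),[7,17); WM=−∞
i=3 t=16 v=8: → [14,24),[7,17); WM=14; [0,10) fires=1
i=4 t=20 v=3: → [14,24); WM=14
i=5 t=21 v=8: → [21,31),[14,24); WM=14
i=6 t=18 v=8: → [14,24); WM=14
i=7 t=22 v=4: → [21,31),[14,24); WM=20; [7,17) fires=3
i=8 t=25 v=5: → [21,31); WM=20
i=9 t=27 v=8: → [21,31); WM=20
i=10 t=30 v=2: → [28,38),[21,31); WM=20
i=11 t=23 v=8: → [21,31),[14,24); WM=28; [14,24) fires=8
i=12 t=32 v=9: → [28,38); WM=28
i=13 t=31 v=3: → [28,38); WM=28
i=14 t=38 v=4: → [35,45); WM=28
i=15 t=40 v=1: → [35,45); WM=38; [21,31) fires=6 [28,38) fires=3
i=16 t=43 v=4: → [42,52),[35,45); WM=38
i=17 t=45 v=2: → [42,52); WM=38
i=18 t=36 v=9: → [35,45),[28,38); WM=38
i=19 t=48 v=9: → [42,52); WM=46; [35,45) fires=4

3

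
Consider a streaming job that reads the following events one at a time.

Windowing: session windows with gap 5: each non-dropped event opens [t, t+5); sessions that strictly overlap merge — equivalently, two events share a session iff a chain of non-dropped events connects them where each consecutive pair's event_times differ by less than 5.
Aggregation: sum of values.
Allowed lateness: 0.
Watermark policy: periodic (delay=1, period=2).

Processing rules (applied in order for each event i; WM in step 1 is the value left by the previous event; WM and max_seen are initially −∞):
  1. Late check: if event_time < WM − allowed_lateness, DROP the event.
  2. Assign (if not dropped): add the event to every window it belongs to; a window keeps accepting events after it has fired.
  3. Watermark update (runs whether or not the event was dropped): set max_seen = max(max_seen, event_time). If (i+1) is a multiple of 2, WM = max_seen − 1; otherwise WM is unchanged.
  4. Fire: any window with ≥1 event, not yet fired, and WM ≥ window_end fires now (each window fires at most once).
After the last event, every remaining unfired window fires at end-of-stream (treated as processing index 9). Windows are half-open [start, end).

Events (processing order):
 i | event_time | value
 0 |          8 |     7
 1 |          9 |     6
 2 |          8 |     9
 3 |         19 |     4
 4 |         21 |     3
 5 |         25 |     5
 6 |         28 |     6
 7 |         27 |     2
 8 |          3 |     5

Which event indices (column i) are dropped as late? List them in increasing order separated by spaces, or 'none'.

8

i=0 t=8 v=7: → [8,13); WM=−∞
i=1 t=9 v=6: → [8,14); WM=8
i=2 t=8 v=9: → [8,14); WM=8
i=3 t=19 v=4: → [19,24); WM=18
i=4 t=21 v=3: → [19,26); WM=18
i=5 t=25 v=5: → [19,30); WM=24
i=6 t=28 v=6: → [19,33); WM=24
i=7 t=27 v=2: → [19,33); WM=27
i=8 t=3 v=5: DROP (t<27-0); WM=27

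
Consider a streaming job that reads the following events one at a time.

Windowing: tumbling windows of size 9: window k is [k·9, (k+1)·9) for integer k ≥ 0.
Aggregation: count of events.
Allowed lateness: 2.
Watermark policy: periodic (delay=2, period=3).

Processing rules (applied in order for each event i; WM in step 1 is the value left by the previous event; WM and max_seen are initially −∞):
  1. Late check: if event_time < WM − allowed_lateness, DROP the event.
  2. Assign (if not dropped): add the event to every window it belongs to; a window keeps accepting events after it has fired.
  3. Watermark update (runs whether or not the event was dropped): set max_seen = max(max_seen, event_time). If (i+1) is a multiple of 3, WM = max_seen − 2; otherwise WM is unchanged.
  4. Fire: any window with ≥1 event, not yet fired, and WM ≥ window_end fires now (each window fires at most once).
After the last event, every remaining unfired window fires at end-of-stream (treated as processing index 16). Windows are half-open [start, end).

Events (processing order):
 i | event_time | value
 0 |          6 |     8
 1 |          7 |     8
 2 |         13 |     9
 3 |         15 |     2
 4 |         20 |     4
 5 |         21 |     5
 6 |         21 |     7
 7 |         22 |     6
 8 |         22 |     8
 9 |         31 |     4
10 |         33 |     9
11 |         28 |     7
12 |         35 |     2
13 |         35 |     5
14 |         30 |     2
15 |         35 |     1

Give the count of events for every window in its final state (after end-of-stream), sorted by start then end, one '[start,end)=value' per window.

[0,9)=2 [9,18)=2 [18,27)=5 [27,36)=7

i=0 t=6 v=8: → [0,9); WM=−∞
i=1 t=7 v=8: → [0,9); WM=−∞
i=2 t=13 v=9: → [9,18); WM=11; [0,9) fires=2
i=3 t=15 v=2: → [9,18); WM=11
i=4 t=20 v=4: → [18,27); WM=11
i=5 t=21 v=5: → [18,27); WM=19; [9,18) fires=2
i=6 t=21 v=7: → [18,27); WM=19
i=7 t=22 v=6: → [18,27); WM=19
i=8 t=22 v=8: → [18,27); WM=20
i=9 t=31 v=4: → [27,36); WM=20
i=10 t=33 v=9: → [27,36); WM=20
i=11 t=28 v=7: → [27,36); WM=31; [18,27) fires=5
i=12 t=35 v=2: → [27,36); WM=31
i=13 t=35 v=5: → [27,36); WM=31
i=14 t=30 v=2: → [27,36); WM=33
i=15 t=35 v=1: → [27,36); WM=33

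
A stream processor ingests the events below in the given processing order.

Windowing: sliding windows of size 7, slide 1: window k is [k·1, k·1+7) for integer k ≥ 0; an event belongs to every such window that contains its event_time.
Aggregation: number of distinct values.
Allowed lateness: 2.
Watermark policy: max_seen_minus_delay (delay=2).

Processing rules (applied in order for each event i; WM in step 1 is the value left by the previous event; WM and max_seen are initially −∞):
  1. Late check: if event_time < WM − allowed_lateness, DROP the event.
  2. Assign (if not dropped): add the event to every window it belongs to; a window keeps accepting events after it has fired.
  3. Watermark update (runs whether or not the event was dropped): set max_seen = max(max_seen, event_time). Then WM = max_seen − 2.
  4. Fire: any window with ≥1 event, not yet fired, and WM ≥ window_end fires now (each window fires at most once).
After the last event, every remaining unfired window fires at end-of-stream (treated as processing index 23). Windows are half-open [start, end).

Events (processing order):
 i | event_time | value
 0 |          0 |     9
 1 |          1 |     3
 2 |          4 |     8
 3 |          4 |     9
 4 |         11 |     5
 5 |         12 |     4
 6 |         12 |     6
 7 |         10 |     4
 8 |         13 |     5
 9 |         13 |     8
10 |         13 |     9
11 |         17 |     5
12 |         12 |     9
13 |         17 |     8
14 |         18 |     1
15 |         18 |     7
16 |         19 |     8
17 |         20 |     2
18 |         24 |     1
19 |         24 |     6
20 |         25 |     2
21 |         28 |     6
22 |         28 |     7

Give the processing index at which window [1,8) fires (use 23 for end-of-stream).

i=0 t=0 v=9: → [0,7); WM=-2
i=1 t=1 v=3: → [1,8),[0,7); WM=-1
i=2 t=4 v=8: → [4,11),[3,10),[2,9),[1,8),[0,7); WM=2
i=3 t=4 v=9: → [4,11),[3,10),[2,9),[1,8),[0,7); WM=2
i=4 t=11 v=5: → [11,18),[10,17),[9,16),[8,15),[7,14),[6,13),[5,12); WM=9; [0,7) fires=3 [1,8) fires=3 [2,9) fires=2
i=5 t=12 v=4: → [12,19),[11,18),[10,17),[9,16),[8,15),[7,14),[6,13); WM=10; [3,10) fires=2
i=6 t=12 v=6: → [12,19),[11,18),[10,17),[9,16),[8,15),[7,14),[6,13); WM=10
i=7 t=10 v=4: → [10,17),[9,16),[8,15),[7,14),[6,13),[5,12),[4,11); WM=10
i=8 t=13 v=5: → [13,20),[12,19),[11,18),[10,17),[9,16),[8,15),[7,14); WM=11; [4,11) fires=3
i=9 t=13 v=8: → [13,20),[12,19),[11,18),[10,17),[9,16),[8,15),[7,14); WM=11
i=10 t=13 v=9: → [13,20),[12,19),[11,18),[10,17),[9,16),[8,15),[7,14); WM=11
i=11 t=17 v=5: → [17,24),[16,23),[15,22),[14,21),[13,20),[12,19),[11,18); WM=15; [5,12) fires=2 [6,13) fires=3 [7,14) fires=5 [8,15) fires=5
i=12 t=12 v=9: DROP (t<15-2); WM=15
i=13 t=17 v=8: → [17,24),[16,23),[15,22),[14,21),[13,20),[12,19),[11,18); WM=15
i=14 t=18 v=1: → [18,25),[17,24),[16,23),[15,22),[14,21),[13,20),[12,19); WM=16; [9,16) fires=5
i=15 t=18 v=7: → [18,25),[17,24),[16,23),[15,22),[14,21),[13,20),[12,19); WM=16
i=16 t=19 v=8: → [19,26),[18,25),[17,24),[16,23),[15,22),[14,21),[13,20); WM=17; [10,17) fires=5
i=17 t=20 v=2: → [20,27),[19,26),[18,25),[17,24),[16,23),[15,22),[14,21); WM=18; [11,18) fires=5
i=18 t=24 v=1: → [24,31),[23,30),[22,29),[21,28),[20,27),[19,26),[18,25); WM=22; [12,19) fires=7 [13,20) fires=5 [14,21) fires=5 [15,22) fires=5
i=19 t=24 v=6: → [24,31),[23,30),[22,29),[21,28),[20,27),[19,26),[18,25); WM=22
i=20 t=25 v=2: → [25,32),[24,31),[23,30),[22,29),[21,28),[20,27),[19,26); WM=23; [16,23) fires=5
i=21 t=28 v=6: → [28,35),[27,34),[26,33),[25,32),[24,31),[23,30),[22,29); WM=26; [17,24) fires=5 [18,25) fires=5 [19,26) fires=4
i=22 t=28 v=7: → [28,35),[27,34),[26,33),[25,32),[24,31),[23,30),[22,29); WM=26

4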